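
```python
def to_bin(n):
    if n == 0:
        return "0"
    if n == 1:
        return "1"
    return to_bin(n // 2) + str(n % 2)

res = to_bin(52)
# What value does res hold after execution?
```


to_bin(52)
= to_bin(26) + "0"
= to_bin(13) + "0" + "0"
= to_bin(6) + "1" + "0" + "0"
= to_bin(3) + "0" + "1" + "0" + "0"
= to_bin(1) + "1" + "0" + "1" + "0" + "0"
= "1" + "1" + "0" + "1" + "0" + "0"
= "110100"


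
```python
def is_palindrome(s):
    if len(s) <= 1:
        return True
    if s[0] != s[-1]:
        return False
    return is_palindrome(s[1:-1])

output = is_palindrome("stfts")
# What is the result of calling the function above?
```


is_palindrome("stfts")
"stfts": s[0]='s' == s[-1]='s' -> is_palindrome("tft")
"tft": s[0]='t' == s[-1]='t' -> is_palindrome("f")
"f": len <= 1 -> True
= True


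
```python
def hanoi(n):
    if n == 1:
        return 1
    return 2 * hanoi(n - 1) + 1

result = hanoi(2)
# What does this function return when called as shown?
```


hanoi(2)
= 2 * hanoi(1) + 1
Now compute bottom-up:
hanoi(1) = 1
hanoi(2) = 2 * 1 + 1 = 3
= 3


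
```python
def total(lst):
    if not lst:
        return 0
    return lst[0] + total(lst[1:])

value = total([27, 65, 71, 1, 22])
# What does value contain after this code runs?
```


total([27, 65, 71, 1, 22])
= 27 + total([65, 71, 1, 22])
= 27 + 65 + total([71, 1, 22])
= 27 + 65 + 71 + total([1, 22])
= 27 + 65 + 71 + 1 + total([22])
= 27 + 65 + 71 + 1 + 22 + total([])
= 27 + 65 + 71 + 1 + 22 + 0
= 186


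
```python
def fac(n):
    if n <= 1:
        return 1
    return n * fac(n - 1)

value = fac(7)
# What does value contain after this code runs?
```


fac(7)
= 7 * fac(6)
= 7 * 6 * fac(5)
= 7 * 6 * 5 * fac(4)
= 7 * 6 * 5 * 4 * fac(3)
= 7 * 6 * 5 * 4 * 3 * fac(2)
= 7 * 6 * 5 * 4 * 3 * 2 * fac(1)
= 7 * 6 * 5 * 4 * 3 * 2 * 1
= 5040


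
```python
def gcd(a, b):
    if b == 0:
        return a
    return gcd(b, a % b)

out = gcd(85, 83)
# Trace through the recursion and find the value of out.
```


gcd(85, 83)
= gcd(83, 85 % 83) = gcd(83, 2)
= gcd(2, 83 % 2) = gcd(2, 1)
= gcd(1, 2 % 1) = gcd(1, 0)
b == 0, return a = 1


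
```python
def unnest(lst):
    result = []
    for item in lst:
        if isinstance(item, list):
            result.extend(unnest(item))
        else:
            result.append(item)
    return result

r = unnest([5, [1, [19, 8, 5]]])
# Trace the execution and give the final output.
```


unnest([5, [1, [19, 8, 5]]])
Processing each element:
  5 is not a list -> append 5
  [1, [19, 8, 5]] is a list -> unnest recursively -> [1, 19, 8, 5]
= [5, 1, 19, 8, 5]


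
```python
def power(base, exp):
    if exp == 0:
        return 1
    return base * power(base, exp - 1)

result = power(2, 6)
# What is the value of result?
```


power(2, 6)
= 2 * power(2, 5)
= 2 * 2 * power(2, 4)
= 2 * 2 * 2 * power(2, 3)
= 2 * 2 * 2 * 2 * power(2, 2)
= 2 * 2 * 2 * 2 * 2 * power(2, 1)
= 2 * 2 * 2 * 2 * 2 * 2 * power(2, 0)
= 2 * 2 * 2 * 2 * 2 * 2 * 1
= 64


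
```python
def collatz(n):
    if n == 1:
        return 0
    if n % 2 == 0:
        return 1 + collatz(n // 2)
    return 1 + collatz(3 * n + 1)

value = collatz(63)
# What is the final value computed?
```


collatz(63)
63 is odd -> 3*63+1 = 190 -> collatz(190)
190 is even -> collatz(95)
95 is odd -> 3*95+1 = 286 -> collatz(286)
286 is even -> collatz(143)
143 is odd -> 3*143+1 = 430 -> collatz(430)
430 is even -> collatz(215)
215 is odd -> 3*215+1 = 646 -> collatz(646)
646 is even -> collatz(323)
323 is odd -> 3*323+1 = 970 -> collatz(970)
970 is even -> collatz(485)
485 is odd -> 3*485+1 = 1456 -> collatz(1456)
1456 is even -> collatz(728)
728 is even -> collatz(364)
364 is even -> collatz(182)
182 is even -> collatz(91)
91 is odd -> 3*91+1 = 274 -> collatz(274)
274 is even -> collatz(137)
137 is odd -> 3*137+1 = 412 -> collatz(412)
412 is even -> collatz(206)
206 is even -> collatz(103)
103 is odd -> 3*103+1 = 310 -> collatz(310)
310 is even -> collatz(155)
155 is odd -> 3*155+1 = 466 -> collatz(466)
466 is even -> collatz(233)
233 is odd -> 3*233+1 = 700 -> collatz(700)
700 is even -> collatz(350)
350 is even -> collatz(175)
175 is odd -> 3*175+1 = 526 -> collatz(526)
526 is even -> collatz(263)
263 is odd -> 3*263+1 = 790 -> collatz(790)
790 is even -> collatz(395)
395 is odd -> 3*395+1 = 1186 -> collatz(1186)
1186 is even -> collatz(593)
593 is odd -> 3*593+1 = 1780 -> collatz(1780)
1780 is even -> collatz(890)
890 is even -> collatz(445)
445 is odd -> 3*445+1 = 1336 -> collatz(1336)
1336 is even -> collatz(668)
668 is even -> collatz(334)
334 is even -> collatz(167)
167 is odd -> 3*167+1 = 502 -> collatz(502)
502 is even -> collatz(251)
251 is odd -> 3*251+1 = 754 -> collatz(754)
754 is even -> collatz(377)
377 is odd -> 3*377+1 = 1132 -> collatz(1132)
1132 is even -> collatz(566)
566 is even -> collatz(283)
283 is odd -> 3*283+1 = 850 -> collatz(850)
850 is even -> collatz(425)
425 is odd -> 3*425+1 = 1276 -> collatz(1276)
1276 is even -> collatz(638)
638 is even -> collatz(319)
319 is odd -> 3*319+1 = 958 -> collatz(958)
958 is even -> collatz(479)
479 is odd -> 3*479+1 = 1438 -> collatz(1438)
1438 is even -> collatz(719)
719 is odd -> 3*719+1 = 2158 -> collatz(2158)
2158 is even -> collatz(1079)
1079 is odd -> 3*1079+1 = 3238 -> collatz(3238)
3238 is even -> collatz(1619)
1619 is odd -> 3*1619+1 = 4858 -> collatz(4858)
4858 is even -> collatz(2429)
2429 is odd -> 3*2429+1 = 7288 -> collatz(7288)
7288 is even -> collatz(3644)
3644 is even -> collatz(1822)
1822 is even -> collatz(911)
911 is odd -> 3*911+1 = 2734 -> collatz(2734)
2734 is even -> collatz(1367)
1367 is odd -> 3*1367+1 = 4102 -> collatz(4102)
4102 is even -> collatz(2051)
2051 is odd -> 3*2051+1 = 6154 -> collatz(6154)
6154 is even -> collatz(3077)
3077 is odd -> 3*3077+1 = 9232 -> collatz(9232)
9232 is even -> collatz(4616)
4616 is even -> collatz(2308)
2308 is even -> collatz(1154)
1154 is even -> collatz(577)
577 is odd -> 3*577+1 = 1732 -> collatz(1732)
1732 is even -> collatz(866)
866 is even -> collatz(433)
433 is odd -> 3*433+1 = 1300 -> collatz(1300)
1300 is even -> collatz(650)
650 is even -> collatz(325)
325 is odd -> 3*325+1 = 976 -> collatz(976)
976 is even -> collatz(488)
488 is even -> collatz(244)
244 is even -> collatz(122)
122 is even -> collatz(61)
61 is odd -> 3*61+1 = 184 -> collatz(184)
184 is even -> collatz(92)
92 is even -> collatz(46)
46 is even -> collatz(23)
23 is odd -> 3*23+1 = 70 -> collatz(70)
70 is even -> collatz(35)
35 is odd -> 3*35+1 = 106 -> collatz(106)
106 is even -> collatz(53)
53 is odd -> 3*53+1 = 160 -> collatz(160)
160 is even -> collatz(80)
80 is even -> collatz(40)
40 is even -> collatz(20)
20 is even -> collatz(10)
10 is even -> collatz(5)
5 is odd -> 3*5+1 = 16 -> collatz(16)
16 is even -> collatz(8)
8 is even -> collatz(4)
4 is even -> collatz(2)
2 is even -> collatz(1)
Reached 1 after 107 steps
= 107


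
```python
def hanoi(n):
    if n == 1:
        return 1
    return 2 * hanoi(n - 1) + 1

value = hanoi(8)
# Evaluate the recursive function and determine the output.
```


hanoi(8)
= 2 * hanoi(7) + 1
= 2 * (2 * hanoi(6) + 1) + 1
= 2 * (2 * (2 * hanoi(5) + 1) + 1) + 1
= 2 * (2 * (2 * (2 * hanoi(4) + 1) + 1) + 1) + 1
= 2 * (2 * (2 * (2 * (2 * hanoi(3) + 1) + 1) + 1) + 1) + 1
= 2 * (2 * (2 * (2 * (2 * (2 * hanoi(2) + 1) + 1) + 1) + 1) + 1) + 1
= 2 * (2 * (2 * (2 * (2 * (2 * (2 * hanoi(1) + 1) + 1) + 1) + 1) + 1) + 1) + 1
Now compute bottom-up:
hanoi(1) = 1
hanoi(2) = 2 * 1 + 1 = 3
hanoi(3) = 2 * 3 + 1 = 7
hanoi(4) = 2 * 7 + 1 = 15
hanoi(5) = 2 * 15 + 1 = 31
hanoi(6) = 2 * 31 + 1 = 63
hanoi(7) = 2 * 63 + 1 = 127
hanoi(8) = 2 * 127 + 1 = 255
= 255


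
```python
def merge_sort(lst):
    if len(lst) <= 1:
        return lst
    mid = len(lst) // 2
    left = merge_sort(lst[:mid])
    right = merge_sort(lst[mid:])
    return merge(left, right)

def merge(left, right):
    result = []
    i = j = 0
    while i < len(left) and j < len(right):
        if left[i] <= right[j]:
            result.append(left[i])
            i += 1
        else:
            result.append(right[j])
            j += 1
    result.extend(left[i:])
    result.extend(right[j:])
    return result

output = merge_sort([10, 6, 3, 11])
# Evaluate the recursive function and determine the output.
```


merge_sort([10, 6, 3, 11])
Split into [10, 6] and [3, 11]
Left sorted: [6, 10]
Right sorted: [3, 11]
Merge [6, 10] and [3, 11]
= [3, 6, 10, 11]


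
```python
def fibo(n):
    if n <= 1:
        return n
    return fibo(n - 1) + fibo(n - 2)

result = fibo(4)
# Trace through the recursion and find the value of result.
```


fibo(4)
= fibo(3) + fibo(2)
= (fibo(2) + fibo(1)) + fibo(2)
Computing bottom-up: fibo(0)=0, fibo(1)=1, fibo(2)=1, fibo(3)=2, fibo(4)=3
= 3


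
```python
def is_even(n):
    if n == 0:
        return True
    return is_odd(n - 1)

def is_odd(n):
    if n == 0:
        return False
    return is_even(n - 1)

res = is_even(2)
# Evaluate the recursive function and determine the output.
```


is_even(2)
= is_odd(1)
= is_even(0)
n == 0: return True
= True


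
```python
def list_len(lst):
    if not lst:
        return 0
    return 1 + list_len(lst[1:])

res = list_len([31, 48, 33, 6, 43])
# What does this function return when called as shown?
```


list_len([31, 48, 33, 6, 43])
= 1 + list_len([48, 33, 6, 43])
= 1 + 1 + list_len([33, 6, 43])
= 1 + 1 + 1 + list_len([6, 43])
= 1 + 1 + 1 + 1 + list_len([43])
= 1 + 1 + 1 + 1 + 1 + list_len([])
= 1 + 1 + 1 + 1 + 1 + 0
= 5


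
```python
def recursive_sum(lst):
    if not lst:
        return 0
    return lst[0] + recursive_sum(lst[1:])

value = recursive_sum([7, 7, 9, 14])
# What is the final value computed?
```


recursive_sum([7, 7, 9, 14])
= 7 + recursive_sum([7, 9, 14])
= 7 + 7 + recursive_sum([9, 14])
= 7 + 7 + 9 + recursive_sum([14])
= 7 + 7 + 9 + 14 + recursive_sum([])
= 7 + 7 + 9 + 14 + 0
= 37


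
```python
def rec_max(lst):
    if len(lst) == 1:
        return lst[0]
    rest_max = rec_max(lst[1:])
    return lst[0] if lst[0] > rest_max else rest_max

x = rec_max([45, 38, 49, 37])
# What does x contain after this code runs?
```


rec_max([45, 38, 49, 37])
= compare 45 with rec_max([38, 49, 37])
= compare 38 with rec_max([49, 37])
= compare 49 with rec_max([37])
Base: rec_max([37]) = 37
compare 49 with 37: max = 49
compare 38 with 49: max = 49
compare 45 with 49: max = 49
= 49


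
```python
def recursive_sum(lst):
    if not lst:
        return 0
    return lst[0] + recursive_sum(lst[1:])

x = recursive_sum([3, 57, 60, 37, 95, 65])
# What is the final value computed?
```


recursive_sum([3, 57, 60, 37, 95, 65])
= 3 + recursive_sum([57, 60, 37, 95, 65])
= 3 + 57 + recursive_sum([60, 37, 95, 65])
= 3 + 57 + 60 + recursive_sum([37, 95, 65])
= 3 + 57 + 60 + 37 + recursive_sum([95, 65])
= 3 + 57 + 60 + 37 + 95 + recursive_sum([65])
= 3 + 57 + 60 + 37 + 95 + 65 + recursive_sum([])
= 3 + 57 + 60 + 37 + 95 + 65 + 0
= 317


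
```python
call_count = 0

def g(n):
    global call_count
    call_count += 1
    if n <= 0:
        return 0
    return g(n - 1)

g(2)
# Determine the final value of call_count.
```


g(2) calls g(1) calls ... calls g(0)
Total calls: 2 + 1 (for base case) = 3


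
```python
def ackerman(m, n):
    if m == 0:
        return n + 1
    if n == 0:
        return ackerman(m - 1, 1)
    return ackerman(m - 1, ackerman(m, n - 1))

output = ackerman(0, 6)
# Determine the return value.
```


ackerman(0, 6)
m == 0: return 6 + 1 = 7
= 7


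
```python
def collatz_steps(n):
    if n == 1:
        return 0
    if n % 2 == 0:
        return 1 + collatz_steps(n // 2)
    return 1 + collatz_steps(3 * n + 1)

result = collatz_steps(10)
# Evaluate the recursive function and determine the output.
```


collatz_steps(10)
10 is even -> collatz_steps(5)
5 is odd -> 3*5+1 = 16 -> collatz_steps(16)
16 is even -> collatz_steps(8)
8 is even -> collatz_steps(4)
4 is even -> collatz_steps(2)
2 is even -> collatz_steps(1)
Reached 1 after 6 steps
= 6


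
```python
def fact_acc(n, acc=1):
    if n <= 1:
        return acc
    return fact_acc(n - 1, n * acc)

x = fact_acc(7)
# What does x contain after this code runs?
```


fact_acc(7, 1)
= fact_acc(6, 7 * 1) = fact_acc(6, 7)
= fact_acc(5, 6 * 7) = fact_acc(5, 42)
= fact_acc(4, 5 * 42) = fact_acc(4, 210)
= fact_acc(3, 4 * 210) = fact_acc(3, 840)
= fact_acc(2, 3 * 840) = fact_acc(2, 2520)
= fact_acc(1, 2 * 2520) = fact_acc(1, 5040)
n <= 1, return acc = 5040


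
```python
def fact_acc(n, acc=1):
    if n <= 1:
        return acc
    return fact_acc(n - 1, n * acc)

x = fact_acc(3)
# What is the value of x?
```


fact_acc(3, 1)
= fact_acc(2, 3 * 1) = fact_acc(2, 3)
= fact_acc(1, 2 * 3) = fact_acc(1, 6)
n <= 1, return acc = 6


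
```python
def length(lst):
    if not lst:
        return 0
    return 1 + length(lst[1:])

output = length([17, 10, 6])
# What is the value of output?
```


length([17, 10, 6])
= 1 + length([10, 6])
= 1 + 1 + length([6])
= 1 + 1 + 1 + length([])
= 1 + 1 + 1 + 0
= 3


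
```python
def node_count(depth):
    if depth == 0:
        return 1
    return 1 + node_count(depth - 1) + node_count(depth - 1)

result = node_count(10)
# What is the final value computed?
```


node_count(10)
= 1 + node_count(9) + node_count(9)
= 1 + 2 * node_count(9)
node_count(k) = 2^(k+1) - 1
node_count(0) = 1
node_count(1) = 3
node_count(2) = 7
node_count(3) = 15
node_count(4) = 31
node_count(10) = 2^11 - 1 = 2047


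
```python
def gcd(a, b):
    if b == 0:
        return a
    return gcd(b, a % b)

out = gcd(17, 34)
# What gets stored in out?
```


gcd(17, 34)
= gcd(34, 17 % 34) = gcd(34, 17)
= gcd(17, 34 % 17) = gcd(17, 0)
b == 0, return a = 17


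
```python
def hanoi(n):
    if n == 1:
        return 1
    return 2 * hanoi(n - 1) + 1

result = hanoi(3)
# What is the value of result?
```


hanoi(3)
= 2 * hanoi(2) + 1
= 2 * (2 * hanoi(1) + 1) + 1
Now compute bottom-up:
hanoi(1) = 1
hanoi(2) = 2 * 1 + 1 = 3
hanoi(3) = 2 * 3 + 1 = 7
= 7


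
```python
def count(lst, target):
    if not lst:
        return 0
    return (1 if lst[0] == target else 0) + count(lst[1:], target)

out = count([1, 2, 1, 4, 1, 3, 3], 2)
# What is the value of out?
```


count([1, 2, 1, 4, 1, 3, 3], 2)
lst[0]=1 != 2: 0 + count([2, 1, 4, 1, 3, 3], 2)
lst[0]=2 == 2: 1 + count([1, 4, 1, 3, 3], 2)
lst[0]=1 != 2: 0 + count([4, 1, 3, 3], 2)
lst[0]=4 != 2: 0 + count([1, 3, 3], 2)
lst[0]=1 != 2: 0 + count([3, 3], 2)
lst[0]=3 != 2: 0 + count([3], 2)
lst[0]=3 != 2: 0 + count([], 2)
= 1


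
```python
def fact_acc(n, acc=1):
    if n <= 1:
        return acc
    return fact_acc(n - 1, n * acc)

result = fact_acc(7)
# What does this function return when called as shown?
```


fact_acc(7, 1)
= fact_acc(6, 7 * 1) = fact_acc(6, 7)
= fact_acc(5, 6 * 7) = fact_acc(5, 42)
= fact_acc(4, 5 * 42) = fact_acc(4, 210)
= fact_acc(3, 4 * 210) = fact_acc(3, 840)
= fact_acc(2, 3 * 840) = fact_acc(2, 2520)
= fact_acc(1, 2 * 2520) = fact_acc(1, 5040)
n <= 1, return acc = 5040


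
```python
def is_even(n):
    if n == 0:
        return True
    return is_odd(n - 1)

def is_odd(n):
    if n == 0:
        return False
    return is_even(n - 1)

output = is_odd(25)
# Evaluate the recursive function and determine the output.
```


is_odd(25)
= is_even(24)
= is_odd(23)
= is_even(22)
= is_odd(21)
= is_even(20)
= is_odd(19)
= is_even(18)
= is_odd(17)
= is_even(16)
= is_odd(15)
= is_even(14)
= is_odd(13)
= is_even(12)
= is_odd(11)
= is_even(10)
= is_odd(9)
= is_even(8)
= is_odd(7)
= is_even(6)
= is_odd(5)
= is_even(4)
= is_odd(3)
= is_even(2)
= is_odd(1)
= is_even(0)
n == 0: return True
= True


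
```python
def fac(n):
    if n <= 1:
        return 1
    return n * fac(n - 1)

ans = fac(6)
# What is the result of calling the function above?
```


fac(6)
= 6 * fac(5)
= 6 * 5 * fac(4)
= 6 * 5 * 4 * fac(3)
= 6 * 5 * 4 * 3 * fac(2)
= 6 * 5 * 4 * 3 * 2 * fac(1)
= 6 * 5 * 4 * 3 * 2 * 1
= 720


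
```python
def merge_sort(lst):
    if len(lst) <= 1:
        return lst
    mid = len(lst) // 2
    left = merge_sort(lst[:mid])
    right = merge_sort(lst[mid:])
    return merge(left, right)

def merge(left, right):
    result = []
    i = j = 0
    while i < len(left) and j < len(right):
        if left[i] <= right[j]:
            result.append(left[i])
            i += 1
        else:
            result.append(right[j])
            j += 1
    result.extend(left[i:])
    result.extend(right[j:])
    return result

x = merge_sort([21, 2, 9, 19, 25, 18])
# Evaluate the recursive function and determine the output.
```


merge_sort([21, 2, 9, 19, 25, 18])
Split into [21, 2, 9] and [19, 25, 18]
Left sorted: [2, 9, 21]
Right sorted: [18, 19, 25]
Merge [2, 9, 21] and [18, 19, 25]
= [2, 9, 18, 19, 21, 25]


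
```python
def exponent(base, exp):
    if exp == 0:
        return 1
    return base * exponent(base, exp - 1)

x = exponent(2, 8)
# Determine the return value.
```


exponent(2, 8)
= 2 * exponent(2, 7)
= 2 * 2 * exponent(2, 6)
= 2 * 2 * 2 * exponent(2, 5)
= 2 * 2 * 2 * 2 * exponent(2, 4)
= 2 * 2 * 2 * 2 * 2 * exponent(2, 3)
= 2 * 2 * 2 * 2 * 2 * 2 * exponent(2, 2)
= 2 * 2 * 2 * 2 * 2 * 2 * 2 * exponent(2, 1)
= 2 * 2 * 2 * 2 * 2 * 2 * 2 * 2 * exponent(2, 0)
= 2 * 2 * 2 * 2 * 2 * 2 * 2 * 2 * 1
= 256


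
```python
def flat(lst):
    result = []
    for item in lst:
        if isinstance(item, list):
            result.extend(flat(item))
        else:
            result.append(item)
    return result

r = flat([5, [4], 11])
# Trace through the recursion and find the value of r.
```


flat([5, [4], 11])
Processing each element:
  5 is not a list -> append 5
  [4] is a list -> flat recursively -> [4]
  11 is not a list -> append 11
= [5, 4, 11]


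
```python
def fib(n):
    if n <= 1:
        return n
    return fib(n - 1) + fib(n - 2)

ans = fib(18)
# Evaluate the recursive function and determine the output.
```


fib(18)
= fib(17) + fib(16)
= (fib(16) + fib(15)) + fib(16)
Computing bottom-up: fib(0)=0, fib(1)=1, fib(2)=1, fib(3)=2, fib(4)=3, fib(5)=5, fib(6)=8, fib(7)=13, fib(8)=21, fib(9)=34, fib(10)=55, fib(11)=89, fib(12)=144, fib(13)=233, fib(14)=377, fib(15)=610, fib(16)=987, fib(17)=1597, fib(18)=2584
= 2584


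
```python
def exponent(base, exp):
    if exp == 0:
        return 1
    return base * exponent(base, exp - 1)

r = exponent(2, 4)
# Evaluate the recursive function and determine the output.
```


exponent(2, 4)
= 2 * exponent(2, 3)
= 2 * 2 * exponent(2, 2)
= 2 * 2 * 2 * exponent(2, 1)
= 2 * 2 * 2 * 2 * exponent(2, 0)
= 2 * 2 * 2 * 2 * 1
= 16


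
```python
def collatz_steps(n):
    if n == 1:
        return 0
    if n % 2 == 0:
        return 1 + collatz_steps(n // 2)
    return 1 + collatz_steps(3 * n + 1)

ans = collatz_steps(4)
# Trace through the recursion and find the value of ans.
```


collatz_steps(4)
4 is even -> collatz_steps(2)
2 is even -> collatz_steps(1)
Reached 1 after 2 steps
= 2


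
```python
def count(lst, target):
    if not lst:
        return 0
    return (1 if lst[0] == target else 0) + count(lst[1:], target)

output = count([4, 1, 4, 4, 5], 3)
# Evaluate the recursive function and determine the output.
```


count([4, 1, 4, 4, 5], 3)
lst[0]=4 != 3: 0 + count([1, 4, 4, 5], 3)
lst[0]=1 != 3: 0 + count([4, 4, 5], 3)
lst[0]=4 != 3: 0 + count([4, 5], 3)
lst[0]=4 != 3: 0 + count([5], 3)
lst[0]=5 != 3: 0 + count([], 3)
= 0


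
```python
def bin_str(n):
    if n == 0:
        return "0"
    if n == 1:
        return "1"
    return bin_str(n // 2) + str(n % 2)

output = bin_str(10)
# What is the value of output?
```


bin_str(10)
= bin_str(5) + "0"
= bin_str(2) + "1" + "0"
= bin_str(1) + "0" + "1" + "0"
= "1" + "0" + "1" + "0"
= "1010"


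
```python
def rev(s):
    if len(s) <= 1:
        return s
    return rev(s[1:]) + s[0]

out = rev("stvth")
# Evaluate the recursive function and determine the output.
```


rev("stvth")
= rev("tvth") + "s"
= rev("vth") + "t" + "s"
= rev("th") + "v" + "t" + "s"
= rev("h") + "t" + "v" + "t" + "s"
= "h" + "t" + "v" + "t" + "s"
= "htvts"


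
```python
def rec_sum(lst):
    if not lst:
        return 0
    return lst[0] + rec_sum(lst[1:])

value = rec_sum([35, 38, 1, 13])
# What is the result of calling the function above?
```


rec_sum([35, 38, 1, 13])
= 35 + rec_sum([38, 1, 13])
= 35 + 38 + rec_sum([1, 13])
= 35 + 38 + 1 + rec_sum([13])
= 35 + 38 + 1 + 13 + rec_sum([])
= 35 + 38 + 1 + 13 + 0
= 87


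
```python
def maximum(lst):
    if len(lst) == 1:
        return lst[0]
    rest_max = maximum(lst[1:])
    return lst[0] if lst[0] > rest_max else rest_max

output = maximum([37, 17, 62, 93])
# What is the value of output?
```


maximum([37, 17, 62, 93])
= compare 37 with maximum([17, 62, 93])
= compare 17 with maximum([62, 93])
= compare 62 with maximum([93])
Base: maximum([93]) = 93
compare 62 with 93: max = 93
compare 17 with 93: max = 93
compare 37 with 93: max = 93
= 93


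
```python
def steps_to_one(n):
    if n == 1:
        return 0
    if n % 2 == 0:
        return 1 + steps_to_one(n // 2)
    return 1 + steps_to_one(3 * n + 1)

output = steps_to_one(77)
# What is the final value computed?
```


steps_to_one(77)
77 is odd -> 3*77+1 = 232 -> steps_to_one(232)
232 is even -> steps_to_one(116)
116 is even -> steps_to_one(58)
58 is even -> steps_to_one(29)
29 is odd -> 3*29+1 = 88 -> steps_to_one(88)
88 is even -> steps_to_one(44)
44 is even -> steps_to_one(22)
22 is even -> steps_to_one(11)
11 is odd -> 3*11+1 = 34 -> steps_to_one(34)
34 is even -> steps_to_one(17)
17 is odd -> 3*17+1 = 52 -> steps_to_one(52)
52 is even -> steps_to_one(26)
26 is even -> steps_to_one(13)
13 is odd -> 3*13+1 = 40 -> steps_to_one(40)
40 is even -> steps_to_one(20)
20 is even -> steps_to_one(10)
10 is even -> steps_to_one(5)
5 is odd -> 3*5+1 = 16 -> steps_to_one(16)
16 is even -> steps_to_one(8)
8 is even -> steps_to_one(4)
4 is even -> steps_to_one(2)
2 is even -> steps_to_one(1)
Reached 1 after 22 steps
= 22


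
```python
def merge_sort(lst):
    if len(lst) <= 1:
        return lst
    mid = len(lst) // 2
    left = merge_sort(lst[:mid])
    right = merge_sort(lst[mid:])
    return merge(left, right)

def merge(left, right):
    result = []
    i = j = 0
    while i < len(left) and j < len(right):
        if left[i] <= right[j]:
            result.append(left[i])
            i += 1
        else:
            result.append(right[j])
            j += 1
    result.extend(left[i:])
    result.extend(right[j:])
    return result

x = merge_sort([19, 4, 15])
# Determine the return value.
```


merge_sort([19, 4, 15])
Split into [19] and [4, 15]
Left sorted: [19]
Right sorted: [4, 15]
Merge [19] and [4, 15]
= [4, 15, 19]


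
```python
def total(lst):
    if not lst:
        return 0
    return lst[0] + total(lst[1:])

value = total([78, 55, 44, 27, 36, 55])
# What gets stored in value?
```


total([78, 55, 44, 27, 36, 55])
= 78 + total([55, 44, 27, 36, 55])
= 78 + 55 + total([44, 27, 36, 55])
= 78 + 55 + 44 + total([27, 36, 55])
= 78 + 55 + 44 + 27 + total([36, 55])
= 78 + 55 + 44 + 27 + 36 + total([55])
= 78 + 55 + 44 + 27 + 36 + 55 + total([])
= 78 + 55 + 44 + 27 + 36 + 55 + 0
= 295


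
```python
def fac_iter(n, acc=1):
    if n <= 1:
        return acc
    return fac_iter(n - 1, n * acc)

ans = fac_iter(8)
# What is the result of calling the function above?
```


fac_iter(8, 1)
= fac_iter(7, 8 * 1) = fac_iter(7, 8)
= fac_iter(6, 7 * 8) = fac_iter(6, 56)
= fac_iter(5, 6 * 56) = fac_iter(5, 336)
= fac_iter(4, 5 * 336) = fac_iter(4, 1680)
= fac_iter(3, 4 * 1680) = fac_iter(3, 6720)
= fac_iter(2, 3 * 6720) = fac_iter(2, 20160)
= fac_iter(1, 2 * 20160) = fac_iter(1, 40320)
n <= 1, return acc = 40320


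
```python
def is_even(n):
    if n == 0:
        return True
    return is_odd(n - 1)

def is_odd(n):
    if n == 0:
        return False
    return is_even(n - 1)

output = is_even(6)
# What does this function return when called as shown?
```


is_even(6)
= is_odd(5)
= is_even(4)
= is_odd(3)
= is_even(2)
= is_odd(1)
= is_even(0)
n == 0: return True
= True


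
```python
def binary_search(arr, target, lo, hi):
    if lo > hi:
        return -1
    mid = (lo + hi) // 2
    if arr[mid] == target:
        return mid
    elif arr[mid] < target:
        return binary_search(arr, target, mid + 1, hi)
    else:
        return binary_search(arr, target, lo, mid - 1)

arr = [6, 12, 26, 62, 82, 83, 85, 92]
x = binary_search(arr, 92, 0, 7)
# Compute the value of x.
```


binary_search(arr, 92, 0, 7)
lo=0, hi=7, mid=3, arr[mid]=62
62 < 92, search right half
lo=4, hi=7, mid=5, arr[mid]=83
83 < 92, search right half
lo=6, hi=7, mid=6, arr[mid]=85
85 < 92, search right half
lo=7, hi=7, mid=7, arr[mid]=92
arr[7] == 92, found at index 7
= 7


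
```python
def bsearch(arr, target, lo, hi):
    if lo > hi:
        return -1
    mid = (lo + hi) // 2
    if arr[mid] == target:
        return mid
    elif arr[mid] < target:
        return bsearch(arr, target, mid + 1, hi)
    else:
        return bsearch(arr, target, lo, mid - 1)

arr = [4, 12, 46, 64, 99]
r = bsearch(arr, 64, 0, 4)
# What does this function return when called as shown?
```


bsearch(arr, 64, 0, 4)
lo=0, hi=4, mid=2, arr[mid]=46
46 < 64, search right half
lo=3, hi=4, mid=3, arr[mid]=64
arr[3] == 64, found at index 3
= 3


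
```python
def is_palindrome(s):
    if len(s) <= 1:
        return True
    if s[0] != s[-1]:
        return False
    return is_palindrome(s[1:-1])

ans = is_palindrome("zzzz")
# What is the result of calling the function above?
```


is_palindrome("zzzz")
"zzzz": s[0]='z' == s[-1]='z' -> is_palindrome("zz")
"zz": s[0]='z' == s[-1]='z' -> is_palindrome("")
"": len <= 1 -> True
= True


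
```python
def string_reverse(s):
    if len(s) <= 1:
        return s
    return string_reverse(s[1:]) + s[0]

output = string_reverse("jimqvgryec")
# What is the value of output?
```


string_reverse("jimqvgryec")
= string_reverse("imqvgryec") + "j"
= string_reverse("mqvgryec") + "i" + "j"
= string_reverse("qvgryec") + "m" + "i" + "j"
= string_reverse("vgryec") + "q" + "m" + "i" + "j"
= string_reverse("gryec") + "v" + "q" + "m" + "i" + "j"
= string_reverse("ryec") + "g" + "v" + "q" + "m" + "i" + "j"
= string_reverse("yec") + "r" + "g" + "v" + "q" + "m" + "i" + "j"
= string_reverse("ec") + "y" + "r" + "g" + "v" + "q" + "m" + "i" + "j"
= string_reverse("c") + "e" + "y" + "r" + "g" + "v" + "q" + "m" + "i" + "j"
= "c" + "e" + "y" + "r" + "g" + "v" + "q" + "m" + "i" + "j"
= "ceyrgvqmij"


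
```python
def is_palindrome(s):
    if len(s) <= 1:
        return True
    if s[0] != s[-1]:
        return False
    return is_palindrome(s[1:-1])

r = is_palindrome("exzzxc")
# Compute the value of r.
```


is_palindrome("exzzxc")
"exzzxc": s[0]='e' != s[-1]='c' -> False
= False


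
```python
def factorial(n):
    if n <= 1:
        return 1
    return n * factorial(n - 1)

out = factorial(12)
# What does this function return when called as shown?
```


factorial(12)
= 12 * factorial(11)
= 12 * 11 * factorial(10)
= 12 * 11 * 10 * factorial(9)
= 12 * 11 * 10 * 9 * factorial(8)
= 12 * 11 * 10 * 9 * 8 * factorial(7)
= 12 * 11 * 10 * 9 * 8 * 7 * factorial(6)
= 12 * 11 * 10 * 9 * 8 * 7 * 6 * factorial(5)
= 12 * 11 * 10 * 9 * 8 * 7 * 6 * 5 * factorial(4)
= 12 * 11 * 10 * 9 * 8 * 7 * 6 * 5 * 4 * factorial(3)
= 12 * 11 * 10 * 9 * 8 * 7 * 6 * 5 * 4 * 3 * factorial(2)
= 12 * 11 * 10 * 9 * 8 * 7 * 6 * 5 * 4 * 3 * 2 * factorial(1)
= 12 * 11 * 10 * 9 * 8 * 7 * 6 * 5 * 4 * 3 * 2 * 1
= 479001600


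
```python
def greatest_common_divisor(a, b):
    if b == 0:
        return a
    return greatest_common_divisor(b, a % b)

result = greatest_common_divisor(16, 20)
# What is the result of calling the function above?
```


greatest_common_divisor(16, 20)
= greatest_common_divisor(20, 16 % 20) = greatest_common_divisor(20, 16)
= greatest_common_divisor(16, 20 % 16) = greatest_common_divisor(16, 4)
= greatest_common_divisor(4, 16 % 4) = greatest_common_divisor(4, 0)
b == 0, return a = 4


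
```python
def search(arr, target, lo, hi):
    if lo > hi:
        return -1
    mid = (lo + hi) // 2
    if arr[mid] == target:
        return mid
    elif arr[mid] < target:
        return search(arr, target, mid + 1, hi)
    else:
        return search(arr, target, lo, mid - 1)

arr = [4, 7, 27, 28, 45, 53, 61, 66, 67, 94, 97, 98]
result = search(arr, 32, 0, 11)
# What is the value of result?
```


search(arr, 32, 0, 11)
lo=0, hi=11, mid=5, arr[mid]=53
53 > 32, search left half
lo=0, hi=4, mid=2, arr[mid]=27
27 < 32, search right half
lo=3, hi=4, mid=3, arr[mid]=28
28 < 32, search right half
lo=4, hi=4, mid=4, arr[mid]=45
45 > 32, search left half
lo > hi, target not found, return -1
= -1


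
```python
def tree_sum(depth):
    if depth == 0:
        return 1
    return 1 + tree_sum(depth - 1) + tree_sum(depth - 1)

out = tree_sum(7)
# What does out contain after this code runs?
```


tree_sum(7)
= 1 + tree_sum(6) + tree_sum(6)
= 1 + 2 * tree_sum(6)
tree_sum(k) = 2^(k+1) - 1
tree_sum(0) = 1
tree_sum(1) = 3
tree_sum(2) = 7
tree_sum(3) = 15
tree_sum(4) = 31
tree_sum(7) = 2^8 - 1 = 255


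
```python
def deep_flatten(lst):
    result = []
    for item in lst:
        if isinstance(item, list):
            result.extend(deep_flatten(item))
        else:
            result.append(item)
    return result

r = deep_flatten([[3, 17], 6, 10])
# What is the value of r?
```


deep_flatten([[3, 17], 6, 10])
Processing each element:
  [3, 17] is a list -> deep_flatten recursively -> [3, 17]
  6 is not a list -> append 6
  10 is not a list -> append 10
= [3, 17, 6, 10]


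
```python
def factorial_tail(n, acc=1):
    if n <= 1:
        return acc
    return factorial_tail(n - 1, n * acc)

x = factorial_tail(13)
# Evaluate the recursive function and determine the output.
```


factorial_tail(13, 1)
= factorial_tail(12, 13 * 1) = factorial_tail(12, 13)
= factorial_tail(11, 12 * 13) = factorial_tail(11, 156)
= factorial_tail(10, 11 * 156) = factorial_tail(10, 1716)
= factorial_tail(9, 10 * 1716) = factorial_tail(9, 17160)
= factorial_tail(8, 9 * 17160) = factorial_tail(8, 154440)
= factorial_tail(7, 8 * 154440) = factorial_tail(7, 1235520)
= factorial_tail(6, 7 * 1235520) = factorial_tail(6, 8648640)
= factorial_tail(5, 6 * 8648640) = factorial_tail(5, 51891840)
= factorial_tail(4, 5 * 51891840) = factorial_tail(4, 259459200)
= factorial_tail(3, 4 * 259459200) = factorial_tail(3, 1037836800)
= factorial_tail(2, 3 * 1037836800) = factorial_tail(2, 3113510400)
= factorial_tail(1, 2 * 3113510400) = factorial_tail(1, 6227020800)
n <= 1, return acc = 6227020800


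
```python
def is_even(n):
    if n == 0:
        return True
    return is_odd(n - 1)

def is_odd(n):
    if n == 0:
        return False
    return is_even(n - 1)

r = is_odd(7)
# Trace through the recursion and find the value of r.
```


is_odd(7)
= is_even(6)
= is_odd(5)
= is_even(4)
= is_odd(3)
= is_even(2)
= is_odd(1)
= is_even(0)
n == 0: return True
= True


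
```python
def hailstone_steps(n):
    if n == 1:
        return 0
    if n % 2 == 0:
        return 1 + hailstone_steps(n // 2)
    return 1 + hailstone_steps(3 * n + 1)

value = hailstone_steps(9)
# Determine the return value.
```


hailstone_steps(9)
9 is odd -> 3*9+1 = 28 -> hailstone_steps(28)
28 is even -> hailstone_steps(14)
14 is even -> hailstone_steps(7)
7 is odd -> 3*7+1 = 22 -> hailstone_steps(22)
22 is even -> hailstone_steps(11)
11 is odd -> 3*11+1 = 34 -> hailstone_steps(34)
34 is even -> hailstone_steps(17)
17 is odd -> 3*17+1 = 52 -> hailstone_steps(52)
52 is even -> hailstone_steps(26)
26 is even -> hailstone_steps(13)
13 is odd -> 3*13+1 = 40 -> hailstone_steps(40)
40 is even -> hailstone_steps(20)
20 is even -> hailstone_steps(10)
10 is even -> hailstone_steps(5)
5 is odd -> 3*5+1 = 16 -> hailstone_steps(16)
16 is even -> hailstone_steps(8)
8 is even -> hailstone_steps(4)
4 is even -> hailstone_steps(2)
2 is even -> hailstone_steps(1)
Reached 1 after 19 steps
= 19


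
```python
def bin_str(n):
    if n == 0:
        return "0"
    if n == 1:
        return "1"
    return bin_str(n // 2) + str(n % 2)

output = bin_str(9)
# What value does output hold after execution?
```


bin_str(9)
= bin_str(4) + "1"
= bin_str(2) + "0" + "1"
= bin_str(1) + "0" + "0" + "1"
= "1" + "0" + "0" + "1"
= "1001"


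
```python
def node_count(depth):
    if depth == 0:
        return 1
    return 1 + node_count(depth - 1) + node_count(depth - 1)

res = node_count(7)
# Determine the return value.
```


node_count(7)
= 1 + node_count(6) + node_count(6)
= 1 + 2 * node_count(6)
node_count(k) = 2^(k+1) - 1
node_count(0) = 1
node_count(1) = 3
node_count(2) = 7
node_count(3) = 15
node_count(4) = 31
node_count(7) = 2^8 - 1 = 255


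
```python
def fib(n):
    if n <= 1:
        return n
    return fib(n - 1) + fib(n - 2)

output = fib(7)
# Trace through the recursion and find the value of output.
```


fib(7)
= fib(6) + fib(5)
= (fib(5) + fib(4)) + fib(5)
Computing bottom-up: fib(0)=0, fib(1)=1, fib(2)=1, fib(3)=2, fib(4)=3, fib(5)=5, fib(6)=8, fib(7)=13
= 13


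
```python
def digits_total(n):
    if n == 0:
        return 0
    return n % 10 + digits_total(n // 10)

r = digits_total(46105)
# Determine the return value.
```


digits_total(46105)
= 5 + digits_total(4610)
= 5 + 0 + digits_total(461)
= 5 + 0 + 1 + digits_total(46)
= 5 + 0 + 1 + 6 + digits_total(4)
= 5 + 0 + 1 + 6 + 4 + digits_total(0)
= 5 + 0 + 1 + 6 + 4 + 0
= 16


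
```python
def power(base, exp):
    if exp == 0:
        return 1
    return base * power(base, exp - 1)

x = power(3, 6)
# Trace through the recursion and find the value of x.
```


power(3, 6)
= 3 * power(3, 5)
= 3 * 3 * power(3, 4)
= 3 * 3 * 3 * power(3, 3)
= 3 * 3 * 3 * 3 * power(3, 2)
= 3 * 3 * 3 * 3 * 3 * power(3, 1)
= 3 * 3 * 3 * 3 * 3 * 3 * power(3, 0)
= 3 * 3 * 3 * 3 * 3 * 3 * 1
= 729


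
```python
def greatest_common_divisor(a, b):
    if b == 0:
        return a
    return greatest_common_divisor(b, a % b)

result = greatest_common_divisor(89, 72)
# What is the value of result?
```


greatest_common_divisor(89, 72)
= greatest_common_divisor(72, 89 % 72) = greatest_common_divisor(72, 17)
= greatest_common_divisor(17, 72 % 17) = greatest_common_divisor(17, 4)
= greatest_common_divisor(4, 17 % 4) = greatest_common_divisor(4, 1)
= greatest_common_divisor(1, 4 % 1) = greatest_common_divisor(1, 0)
b == 0, return a = 1


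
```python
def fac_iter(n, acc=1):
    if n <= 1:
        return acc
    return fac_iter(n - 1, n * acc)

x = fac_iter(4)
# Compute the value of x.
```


fac_iter(4, 1)
= fac_iter(3, 4 * 1) = fac_iter(3, 4)
= fac_iter(2, 3 * 4) = fac_iter(2, 12)
= fac_iter(1, 2 * 12) = fac_iter(1, 24)
n <= 1, return acc = 24


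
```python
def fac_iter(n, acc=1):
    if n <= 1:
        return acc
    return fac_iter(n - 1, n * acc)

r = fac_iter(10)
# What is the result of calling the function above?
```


fac_iter(10, 1)
= fac_iter(9, 10 * 1) = fac_iter(9, 10)
= fac_iter(8, 9 * 10) = fac_iter(8, 90)
= fac_iter(7, 8 * 90) = fac_iter(7, 720)
= fac_iter(6, 7 * 720) = fac_iter(6, 5040)
= fac_iter(5, 6 * 5040) = fac_iter(5, 30240)
= fac_iter(4, 5 * 30240) = fac_iter(4, 151200)
= fac_iter(3, 4 * 151200) = fac_iter(3, 604800)
= fac_iter(2, 3 * 604800) = fac_iter(2, 1814400)
= fac_iter(1, 2 * 1814400) = fac_iter(1, 3628800)
n <= 1, return acc = 3628800


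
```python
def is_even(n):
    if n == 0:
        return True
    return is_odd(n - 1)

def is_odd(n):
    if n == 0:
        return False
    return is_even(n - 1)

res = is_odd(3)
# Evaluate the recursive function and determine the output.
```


is_odd(3)
= is_even(2)
= is_odd(1)
= is_even(0)
n == 0: return True
= True


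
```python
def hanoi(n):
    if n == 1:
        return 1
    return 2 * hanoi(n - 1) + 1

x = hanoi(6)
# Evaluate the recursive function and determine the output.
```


hanoi(6)
= 2 * hanoi(5) + 1
= 2 * (2 * hanoi(4) + 1) + 1
= 2 * (2 * (2 * hanoi(3) + 1) + 1) + 1
= 2 * (2 * (2 * (2 * hanoi(2) + 1) + 1) + 1) + 1
= 2 * (2 * (2 * (2 * (2 * hanoi(1) + 1) + 1) + 1) + 1) + 1
Now compute bottom-up:
hanoi(1) = 1
hanoi(2) = 2 * 1 + 1 = 3
hanoi(3) = 2 * 3 + 1 = 7
hanoi(4) = 2 * 7 + 1 = 15
hanoi(5) = 2 * 15 + 1 = 31
hanoi(6) = 2 * 31 + 1 = 63
= 63


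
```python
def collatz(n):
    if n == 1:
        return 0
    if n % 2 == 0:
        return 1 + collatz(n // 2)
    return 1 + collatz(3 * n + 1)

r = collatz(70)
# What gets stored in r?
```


collatz(70)
70 is even -> collatz(35)
35 is odd -> 3*35+1 = 106 -> collatz(106)
106 is even -> collatz(53)
53 is odd -> 3*53+1 = 160 -> collatz(160)
160 is even -> collatz(80)
80 is even -> collatz(40)
40 is even -> collatz(20)
20 is even -> collatz(10)
10 is even -> collatz(5)
5 is odd -> 3*5+1 = 16 -> collatz(16)
16 is even -> collatz(8)
8 is even -> collatz(4)
4 is even -> collatz(2)
2 is even -> collatz(1)
Reached 1 after 14 steps
= 14


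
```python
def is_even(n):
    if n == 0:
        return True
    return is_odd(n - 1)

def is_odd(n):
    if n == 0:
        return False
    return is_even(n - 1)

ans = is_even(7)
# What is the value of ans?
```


is_even(7)
= is_odd(6)
= is_even(5)
= is_odd(4)
= is_even(3)
= is_odd(2)
= is_even(1)
= is_odd(0)
n == 0: return False
= False


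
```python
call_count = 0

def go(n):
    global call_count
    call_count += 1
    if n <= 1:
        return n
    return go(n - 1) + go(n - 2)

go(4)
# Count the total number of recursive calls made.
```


go(4) calls go(3) and go(2); each non-base call branches into two more.
Let C(k) = total number of calls made by go(k), including the call to go(k) itself.
Base cases: C(0) = 1, C(1) = 1
Recurrence: C(k) = 1 + C(k-1) + C(k-2)
  C(2) = 1 + C(1) + C(0) = 1 + 1 + 1 = 3
  C(3) = 1 + C(2) + C(1) = 1 + 3 + 1 = 5
  C(4) = 1 + C(3) + C(2) = 1 + 5 + 3 = 9
Total calls = C(4) = 9


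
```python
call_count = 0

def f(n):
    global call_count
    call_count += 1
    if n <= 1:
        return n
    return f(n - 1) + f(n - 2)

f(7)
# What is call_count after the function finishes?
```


f(7) calls f(6) and f(5); each non-base call branches into two more.
Let C(k) = total number of calls made by f(k), including the call to f(k) itself.
Base cases: C(0) = 1, C(1) = 1
Recurrence: C(k) = 1 + C(k-1) + C(k-2)
  C(2) = 1 + C(1) + C(0) = 1 + 1 + 1 = 3
  C(3) = 1 + C(2) + C(1) = 1 + 3 + 1 = 5
  C(4) = 1 + C(3) + C(2) = 1 + 5 + 3 = 9
  C(5) = 1 + C(4) + C(3) = 1 + 9 + 5 = 15
  C(6) = 1 + C(5) + C(4) = 1 + 15 + 9 = 25
  C(7) = 1 + C(6) + C(5) = 1 + 25 + 15 = 41
Total calls = C(7) = 41


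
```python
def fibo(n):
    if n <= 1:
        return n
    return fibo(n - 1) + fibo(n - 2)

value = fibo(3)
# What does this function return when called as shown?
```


fibo(3)
= fibo(2) + fibo(1)
Computing bottom-up: fibo(0)=0, fibo(1)=1, fibo(2)=1, fibo(3)=2
= 2


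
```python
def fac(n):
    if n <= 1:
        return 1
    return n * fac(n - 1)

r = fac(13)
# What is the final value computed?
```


fac(13)
= 13 * fac(12)
= 13 * 12 * fac(11)
= 13 * 12 * 11 * fac(10)
= 13 * 12 * 11 * 10 * fac(9)
= 13 * 12 * 11 * 10 * 9 * fac(8)
= 13 * 12 * 11 * 10 * 9 * 8 * fac(7)
= 13 * 12 * 11 * 10 * 9 * 8 * 7 * fac(6)
= 13 * 12 * 11 * 10 * 9 * 8 * 7 * 6 * fac(5)
= 13 * 12 * 11 * 10 * 9 * 8 * 7 * 6 * 5 * fac(4)
= 13 * 12 * 11 * 10 * 9 * 8 * 7 * 6 * 5 * 4 * fac(3)
= 13 * 12 * 11 * 10 * 9 * 8 * 7 * 6 * 5 * 4 * 3 * fac(2)
= 13 * 12 * 11 * 10 * 9 * 8 * 7 * 6 * 5 * 4 * 3 * 2 * fac(1)
= 13 * 12 * 11 * 10 * 9 * 8 * 7 * 6 * 5 * 4 * 3 * 2 * 1
= 6227020800


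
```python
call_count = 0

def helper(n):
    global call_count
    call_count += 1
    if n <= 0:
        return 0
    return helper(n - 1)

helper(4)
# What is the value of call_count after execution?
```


helper(4) calls helper(3) calls ... calls helper(0)
Total calls: 4 + 1 (for base case) = 5


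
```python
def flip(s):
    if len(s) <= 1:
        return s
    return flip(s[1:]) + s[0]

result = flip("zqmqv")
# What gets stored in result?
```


flip("zqmqv")
= flip("qmqv") + "z"
= flip("mqv") + "q" + "z"
= flip("qv") + "m" + "q" + "z"
= flip("v") + "q" + "m" + "q" + "z"
= "v" + "q" + "m" + "q" + "z"
= "vqmqz"


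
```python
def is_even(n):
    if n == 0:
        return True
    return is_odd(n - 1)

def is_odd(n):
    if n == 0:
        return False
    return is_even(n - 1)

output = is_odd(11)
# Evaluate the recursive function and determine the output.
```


is_odd(11)
= is_even(10)
= is_odd(9)
= is_even(8)
= is_odd(7)
= is_even(6)
= is_odd(5)
= is_even(4)
= is_odd(3)
= is_even(2)
= is_odd(1)
= is_even(0)
n == 0: return True
= True
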